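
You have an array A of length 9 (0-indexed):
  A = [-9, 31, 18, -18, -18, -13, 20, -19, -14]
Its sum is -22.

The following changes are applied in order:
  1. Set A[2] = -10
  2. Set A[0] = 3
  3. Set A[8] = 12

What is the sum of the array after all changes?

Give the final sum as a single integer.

Initial sum: -22
Change 1: A[2] 18 -> -10, delta = -28, sum = -50
Change 2: A[0] -9 -> 3, delta = 12, sum = -38
Change 3: A[8] -14 -> 12, delta = 26, sum = -12

Answer: -12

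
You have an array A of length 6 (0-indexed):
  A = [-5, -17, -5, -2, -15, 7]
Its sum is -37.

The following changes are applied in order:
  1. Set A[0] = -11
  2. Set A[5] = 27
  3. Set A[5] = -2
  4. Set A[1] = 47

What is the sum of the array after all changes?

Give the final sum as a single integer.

Initial sum: -37
Change 1: A[0] -5 -> -11, delta = -6, sum = -43
Change 2: A[5] 7 -> 27, delta = 20, sum = -23
Change 3: A[5] 27 -> -2, delta = -29, sum = -52
Change 4: A[1] -17 -> 47, delta = 64, sum = 12

Answer: 12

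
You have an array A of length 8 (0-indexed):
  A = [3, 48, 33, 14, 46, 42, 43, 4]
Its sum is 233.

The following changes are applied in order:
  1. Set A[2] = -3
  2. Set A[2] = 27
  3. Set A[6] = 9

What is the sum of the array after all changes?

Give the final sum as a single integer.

Answer: 193

Derivation:
Initial sum: 233
Change 1: A[2] 33 -> -3, delta = -36, sum = 197
Change 2: A[2] -3 -> 27, delta = 30, sum = 227
Change 3: A[6] 43 -> 9, delta = -34, sum = 193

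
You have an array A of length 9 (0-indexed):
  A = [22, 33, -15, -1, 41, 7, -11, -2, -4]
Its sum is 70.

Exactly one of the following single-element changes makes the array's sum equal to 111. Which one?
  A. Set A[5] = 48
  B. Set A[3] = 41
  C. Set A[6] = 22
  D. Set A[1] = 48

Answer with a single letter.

Answer: A

Derivation:
Option A: A[5] 7->48, delta=41, new_sum=70+(41)=111 <-- matches target
Option B: A[3] -1->41, delta=42, new_sum=70+(42)=112
Option C: A[6] -11->22, delta=33, new_sum=70+(33)=103
Option D: A[1] 33->48, delta=15, new_sum=70+(15)=85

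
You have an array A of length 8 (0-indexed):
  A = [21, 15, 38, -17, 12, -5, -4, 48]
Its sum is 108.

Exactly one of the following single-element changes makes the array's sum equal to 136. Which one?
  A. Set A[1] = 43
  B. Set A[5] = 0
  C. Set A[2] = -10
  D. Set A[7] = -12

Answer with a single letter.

Option A: A[1] 15->43, delta=28, new_sum=108+(28)=136 <-- matches target
Option B: A[5] -5->0, delta=5, new_sum=108+(5)=113
Option C: A[2] 38->-10, delta=-48, new_sum=108+(-48)=60
Option D: A[7] 48->-12, delta=-60, new_sum=108+(-60)=48

Answer: A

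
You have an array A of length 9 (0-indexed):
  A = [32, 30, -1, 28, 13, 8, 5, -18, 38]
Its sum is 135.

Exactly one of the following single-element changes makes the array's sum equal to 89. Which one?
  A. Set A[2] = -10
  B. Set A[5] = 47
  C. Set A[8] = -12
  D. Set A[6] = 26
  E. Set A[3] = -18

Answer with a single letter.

Option A: A[2] -1->-10, delta=-9, new_sum=135+(-9)=126
Option B: A[5] 8->47, delta=39, new_sum=135+(39)=174
Option C: A[8] 38->-12, delta=-50, new_sum=135+(-50)=85
Option D: A[6] 5->26, delta=21, new_sum=135+(21)=156
Option E: A[3] 28->-18, delta=-46, new_sum=135+(-46)=89 <-- matches target

Answer: E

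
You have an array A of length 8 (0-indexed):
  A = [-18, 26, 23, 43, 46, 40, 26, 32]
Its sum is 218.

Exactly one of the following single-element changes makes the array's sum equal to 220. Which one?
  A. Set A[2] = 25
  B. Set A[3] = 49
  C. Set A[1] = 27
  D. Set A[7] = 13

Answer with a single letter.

Answer: A

Derivation:
Option A: A[2] 23->25, delta=2, new_sum=218+(2)=220 <-- matches target
Option B: A[3] 43->49, delta=6, new_sum=218+(6)=224
Option C: A[1] 26->27, delta=1, new_sum=218+(1)=219
Option D: A[7] 32->13, delta=-19, new_sum=218+(-19)=199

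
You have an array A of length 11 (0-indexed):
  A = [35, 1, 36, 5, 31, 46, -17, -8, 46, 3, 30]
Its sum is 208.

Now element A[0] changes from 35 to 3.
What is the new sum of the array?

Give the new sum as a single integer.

Answer: 176

Derivation:
Old value at index 0: 35
New value at index 0: 3
Delta = 3 - 35 = -32
New sum = old_sum + delta = 208 + (-32) = 176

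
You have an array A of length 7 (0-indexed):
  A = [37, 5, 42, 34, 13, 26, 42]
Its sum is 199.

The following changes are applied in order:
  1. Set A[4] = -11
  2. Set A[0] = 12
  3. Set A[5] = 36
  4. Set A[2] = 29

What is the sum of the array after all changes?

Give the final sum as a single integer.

Initial sum: 199
Change 1: A[4] 13 -> -11, delta = -24, sum = 175
Change 2: A[0] 37 -> 12, delta = -25, sum = 150
Change 3: A[5] 26 -> 36, delta = 10, sum = 160
Change 4: A[2] 42 -> 29, delta = -13, sum = 147

Answer: 147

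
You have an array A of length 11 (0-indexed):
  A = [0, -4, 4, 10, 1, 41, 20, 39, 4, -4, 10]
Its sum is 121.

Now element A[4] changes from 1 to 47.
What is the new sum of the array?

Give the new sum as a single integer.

Old value at index 4: 1
New value at index 4: 47
Delta = 47 - 1 = 46
New sum = old_sum + delta = 121 + (46) = 167

Answer: 167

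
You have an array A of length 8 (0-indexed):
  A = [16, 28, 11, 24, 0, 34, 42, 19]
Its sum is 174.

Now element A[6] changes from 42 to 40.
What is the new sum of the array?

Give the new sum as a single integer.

Answer: 172

Derivation:
Old value at index 6: 42
New value at index 6: 40
Delta = 40 - 42 = -2
New sum = old_sum + delta = 174 + (-2) = 172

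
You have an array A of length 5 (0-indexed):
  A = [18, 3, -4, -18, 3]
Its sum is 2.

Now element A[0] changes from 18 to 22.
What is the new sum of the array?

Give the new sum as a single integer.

Old value at index 0: 18
New value at index 0: 22
Delta = 22 - 18 = 4
New sum = old_sum + delta = 2 + (4) = 6

Answer: 6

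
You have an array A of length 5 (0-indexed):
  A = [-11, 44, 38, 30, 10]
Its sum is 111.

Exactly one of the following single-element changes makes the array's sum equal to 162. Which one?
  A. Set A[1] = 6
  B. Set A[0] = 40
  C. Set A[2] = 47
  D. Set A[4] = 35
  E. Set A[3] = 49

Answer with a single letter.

Option A: A[1] 44->6, delta=-38, new_sum=111+(-38)=73
Option B: A[0] -11->40, delta=51, new_sum=111+(51)=162 <-- matches target
Option C: A[2] 38->47, delta=9, new_sum=111+(9)=120
Option D: A[4] 10->35, delta=25, new_sum=111+(25)=136
Option E: A[3] 30->49, delta=19, new_sum=111+(19)=130

Answer: B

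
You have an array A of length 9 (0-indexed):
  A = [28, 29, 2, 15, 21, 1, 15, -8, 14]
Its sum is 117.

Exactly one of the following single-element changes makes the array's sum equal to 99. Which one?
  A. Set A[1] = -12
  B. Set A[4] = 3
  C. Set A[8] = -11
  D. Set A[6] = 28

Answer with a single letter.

Option A: A[1] 29->-12, delta=-41, new_sum=117+(-41)=76
Option B: A[4] 21->3, delta=-18, new_sum=117+(-18)=99 <-- matches target
Option C: A[8] 14->-11, delta=-25, new_sum=117+(-25)=92
Option D: A[6] 15->28, delta=13, new_sum=117+(13)=130

Answer: B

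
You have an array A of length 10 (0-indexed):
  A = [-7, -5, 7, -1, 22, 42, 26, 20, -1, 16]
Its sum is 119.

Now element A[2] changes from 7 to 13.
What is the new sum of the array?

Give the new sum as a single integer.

Answer: 125

Derivation:
Old value at index 2: 7
New value at index 2: 13
Delta = 13 - 7 = 6
New sum = old_sum + delta = 119 + (6) = 125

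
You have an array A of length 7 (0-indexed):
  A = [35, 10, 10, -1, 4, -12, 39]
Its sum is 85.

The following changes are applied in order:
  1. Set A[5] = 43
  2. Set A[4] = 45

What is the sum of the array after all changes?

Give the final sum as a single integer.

Initial sum: 85
Change 1: A[5] -12 -> 43, delta = 55, sum = 140
Change 2: A[4] 4 -> 45, delta = 41, sum = 181

Answer: 181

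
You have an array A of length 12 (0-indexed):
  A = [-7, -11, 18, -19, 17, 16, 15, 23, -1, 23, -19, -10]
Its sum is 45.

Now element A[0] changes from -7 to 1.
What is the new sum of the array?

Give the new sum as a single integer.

Old value at index 0: -7
New value at index 0: 1
Delta = 1 - -7 = 8
New sum = old_sum + delta = 45 + (8) = 53

Answer: 53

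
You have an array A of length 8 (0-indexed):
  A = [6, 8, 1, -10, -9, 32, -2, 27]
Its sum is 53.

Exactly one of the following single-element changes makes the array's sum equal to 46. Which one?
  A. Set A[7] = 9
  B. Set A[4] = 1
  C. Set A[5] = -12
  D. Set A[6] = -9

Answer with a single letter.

Answer: D

Derivation:
Option A: A[7] 27->9, delta=-18, new_sum=53+(-18)=35
Option B: A[4] -9->1, delta=10, new_sum=53+(10)=63
Option C: A[5] 32->-12, delta=-44, new_sum=53+(-44)=9
Option D: A[6] -2->-9, delta=-7, new_sum=53+(-7)=46 <-- matches target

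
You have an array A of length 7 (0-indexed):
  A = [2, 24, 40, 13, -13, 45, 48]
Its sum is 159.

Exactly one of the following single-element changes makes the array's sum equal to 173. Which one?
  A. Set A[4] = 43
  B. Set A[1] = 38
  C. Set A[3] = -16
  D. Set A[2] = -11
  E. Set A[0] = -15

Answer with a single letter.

Option A: A[4] -13->43, delta=56, new_sum=159+(56)=215
Option B: A[1] 24->38, delta=14, new_sum=159+(14)=173 <-- matches target
Option C: A[3] 13->-16, delta=-29, new_sum=159+(-29)=130
Option D: A[2] 40->-11, delta=-51, new_sum=159+(-51)=108
Option E: A[0] 2->-15, delta=-17, new_sum=159+(-17)=142

Answer: B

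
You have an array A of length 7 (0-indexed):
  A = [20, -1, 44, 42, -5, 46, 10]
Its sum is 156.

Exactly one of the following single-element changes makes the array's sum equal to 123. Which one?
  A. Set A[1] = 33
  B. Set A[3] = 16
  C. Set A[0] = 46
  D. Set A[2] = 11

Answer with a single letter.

Option A: A[1] -1->33, delta=34, new_sum=156+(34)=190
Option B: A[3] 42->16, delta=-26, new_sum=156+(-26)=130
Option C: A[0] 20->46, delta=26, new_sum=156+(26)=182
Option D: A[2] 44->11, delta=-33, new_sum=156+(-33)=123 <-- matches target

Answer: D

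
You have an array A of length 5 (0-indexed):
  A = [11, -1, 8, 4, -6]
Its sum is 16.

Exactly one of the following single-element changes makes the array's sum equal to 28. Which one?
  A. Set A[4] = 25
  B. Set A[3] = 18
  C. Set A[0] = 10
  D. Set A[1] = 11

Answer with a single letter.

Answer: D

Derivation:
Option A: A[4] -6->25, delta=31, new_sum=16+(31)=47
Option B: A[3] 4->18, delta=14, new_sum=16+(14)=30
Option C: A[0] 11->10, delta=-1, new_sum=16+(-1)=15
Option D: A[1] -1->11, delta=12, new_sum=16+(12)=28 <-- matches target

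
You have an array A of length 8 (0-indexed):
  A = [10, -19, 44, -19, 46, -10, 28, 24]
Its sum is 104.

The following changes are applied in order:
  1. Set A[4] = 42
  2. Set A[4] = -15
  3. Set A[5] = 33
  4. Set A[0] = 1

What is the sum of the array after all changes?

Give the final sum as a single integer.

Initial sum: 104
Change 1: A[4] 46 -> 42, delta = -4, sum = 100
Change 2: A[4] 42 -> -15, delta = -57, sum = 43
Change 3: A[5] -10 -> 33, delta = 43, sum = 86
Change 4: A[0] 10 -> 1, delta = -9, sum = 77

Answer: 77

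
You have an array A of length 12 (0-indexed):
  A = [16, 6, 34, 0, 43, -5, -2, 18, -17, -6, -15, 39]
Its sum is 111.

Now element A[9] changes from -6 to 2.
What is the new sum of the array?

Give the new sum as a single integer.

Answer: 119

Derivation:
Old value at index 9: -6
New value at index 9: 2
Delta = 2 - -6 = 8
New sum = old_sum + delta = 111 + (8) = 119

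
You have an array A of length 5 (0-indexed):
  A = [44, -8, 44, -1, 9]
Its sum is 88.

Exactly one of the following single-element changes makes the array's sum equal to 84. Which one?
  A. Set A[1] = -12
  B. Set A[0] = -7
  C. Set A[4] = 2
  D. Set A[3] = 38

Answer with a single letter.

Option A: A[1] -8->-12, delta=-4, new_sum=88+(-4)=84 <-- matches target
Option B: A[0] 44->-7, delta=-51, new_sum=88+(-51)=37
Option C: A[4] 9->2, delta=-7, new_sum=88+(-7)=81
Option D: A[3] -1->38, delta=39, new_sum=88+(39)=127

Answer: A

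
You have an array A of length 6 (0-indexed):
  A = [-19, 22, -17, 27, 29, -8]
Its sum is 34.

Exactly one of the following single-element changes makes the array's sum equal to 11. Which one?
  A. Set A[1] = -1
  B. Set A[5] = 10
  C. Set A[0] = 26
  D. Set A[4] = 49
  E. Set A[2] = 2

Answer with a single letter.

Option A: A[1] 22->-1, delta=-23, new_sum=34+(-23)=11 <-- matches target
Option B: A[5] -8->10, delta=18, new_sum=34+(18)=52
Option C: A[0] -19->26, delta=45, new_sum=34+(45)=79
Option D: A[4] 29->49, delta=20, new_sum=34+(20)=54
Option E: A[2] -17->2, delta=19, new_sum=34+(19)=53

Answer: A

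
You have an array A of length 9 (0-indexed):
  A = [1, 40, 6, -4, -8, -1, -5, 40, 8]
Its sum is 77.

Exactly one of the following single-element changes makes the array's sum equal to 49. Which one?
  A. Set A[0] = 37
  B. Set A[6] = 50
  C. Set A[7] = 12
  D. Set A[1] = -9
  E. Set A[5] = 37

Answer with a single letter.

Option A: A[0] 1->37, delta=36, new_sum=77+(36)=113
Option B: A[6] -5->50, delta=55, new_sum=77+(55)=132
Option C: A[7] 40->12, delta=-28, new_sum=77+(-28)=49 <-- matches target
Option D: A[1] 40->-9, delta=-49, new_sum=77+(-49)=28
Option E: A[5] -1->37, delta=38, new_sum=77+(38)=115

Answer: C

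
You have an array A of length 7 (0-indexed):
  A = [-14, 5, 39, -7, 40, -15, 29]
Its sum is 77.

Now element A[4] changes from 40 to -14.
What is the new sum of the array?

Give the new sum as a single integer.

Old value at index 4: 40
New value at index 4: -14
Delta = -14 - 40 = -54
New sum = old_sum + delta = 77 + (-54) = 23

Answer: 23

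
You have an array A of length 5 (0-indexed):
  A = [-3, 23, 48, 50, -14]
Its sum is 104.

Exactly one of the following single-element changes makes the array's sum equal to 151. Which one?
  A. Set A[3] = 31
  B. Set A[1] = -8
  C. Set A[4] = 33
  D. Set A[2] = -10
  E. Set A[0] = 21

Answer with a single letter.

Option A: A[3] 50->31, delta=-19, new_sum=104+(-19)=85
Option B: A[1] 23->-8, delta=-31, new_sum=104+(-31)=73
Option C: A[4] -14->33, delta=47, new_sum=104+(47)=151 <-- matches target
Option D: A[2] 48->-10, delta=-58, new_sum=104+(-58)=46
Option E: A[0] -3->21, delta=24, new_sum=104+(24)=128

Answer: C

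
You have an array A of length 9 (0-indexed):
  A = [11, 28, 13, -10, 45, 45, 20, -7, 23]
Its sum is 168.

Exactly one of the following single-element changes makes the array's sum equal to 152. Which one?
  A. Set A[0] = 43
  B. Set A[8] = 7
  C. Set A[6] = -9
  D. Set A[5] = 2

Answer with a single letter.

Answer: B

Derivation:
Option A: A[0] 11->43, delta=32, new_sum=168+(32)=200
Option B: A[8] 23->7, delta=-16, new_sum=168+(-16)=152 <-- matches target
Option C: A[6] 20->-9, delta=-29, new_sum=168+(-29)=139
Option D: A[5] 45->2, delta=-43, new_sum=168+(-43)=125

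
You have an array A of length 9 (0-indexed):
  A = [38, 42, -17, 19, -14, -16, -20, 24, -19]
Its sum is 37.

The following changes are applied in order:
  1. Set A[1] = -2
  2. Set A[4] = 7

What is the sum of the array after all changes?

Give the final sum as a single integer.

Answer: 14

Derivation:
Initial sum: 37
Change 1: A[1] 42 -> -2, delta = -44, sum = -7
Change 2: A[4] -14 -> 7, delta = 21, sum = 14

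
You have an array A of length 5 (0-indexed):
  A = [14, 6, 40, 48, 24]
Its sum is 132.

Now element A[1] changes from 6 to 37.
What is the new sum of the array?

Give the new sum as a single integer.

Answer: 163

Derivation:
Old value at index 1: 6
New value at index 1: 37
Delta = 37 - 6 = 31
New sum = old_sum + delta = 132 + (31) = 163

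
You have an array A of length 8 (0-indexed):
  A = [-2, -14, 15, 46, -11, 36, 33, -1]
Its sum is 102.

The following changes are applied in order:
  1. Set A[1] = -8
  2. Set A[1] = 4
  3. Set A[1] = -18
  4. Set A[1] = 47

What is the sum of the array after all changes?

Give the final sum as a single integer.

Answer: 163

Derivation:
Initial sum: 102
Change 1: A[1] -14 -> -8, delta = 6, sum = 108
Change 2: A[1] -8 -> 4, delta = 12, sum = 120
Change 3: A[1] 4 -> -18, delta = -22, sum = 98
Change 4: A[1] -18 -> 47, delta = 65, sum = 163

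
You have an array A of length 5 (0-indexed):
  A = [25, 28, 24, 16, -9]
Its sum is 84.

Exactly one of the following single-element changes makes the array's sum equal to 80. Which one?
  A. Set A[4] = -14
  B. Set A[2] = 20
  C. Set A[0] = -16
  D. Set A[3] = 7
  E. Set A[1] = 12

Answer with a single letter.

Answer: B

Derivation:
Option A: A[4] -9->-14, delta=-5, new_sum=84+(-5)=79
Option B: A[2] 24->20, delta=-4, new_sum=84+(-4)=80 <-- matches target
Option C: A[0] 25->-16, delta=-41, new_sum=84+(-41)=43
Option D: A[3] 16->7, delta=-9, new_sum=84+(-9)=75
Option E: A[1] 28->12, delta=-16, new_sum=84+(-16)=68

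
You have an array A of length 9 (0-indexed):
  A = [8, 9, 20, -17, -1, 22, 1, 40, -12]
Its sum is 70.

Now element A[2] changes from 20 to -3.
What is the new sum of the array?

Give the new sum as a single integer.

Answer: 47

Derivation:
Old value at index 2: 20
New value at index 2: -3
Delta = -3 - 20 = -23
New sum = old_sum + delta = 70 + (-23) = 47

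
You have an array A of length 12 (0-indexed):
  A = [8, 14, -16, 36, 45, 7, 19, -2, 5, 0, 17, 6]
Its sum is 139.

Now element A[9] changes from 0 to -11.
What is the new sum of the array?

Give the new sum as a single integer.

Answer: 128

Derivation:
Old value at index 9: 0
New value at index 9: -11
Delta = -11 - 0 = -11
New sum = old_sum + delta = 139 + (-11) = 128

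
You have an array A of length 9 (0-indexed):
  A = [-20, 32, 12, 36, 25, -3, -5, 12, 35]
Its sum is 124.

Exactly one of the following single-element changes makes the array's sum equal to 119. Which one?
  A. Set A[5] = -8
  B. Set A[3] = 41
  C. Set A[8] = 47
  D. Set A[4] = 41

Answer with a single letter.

Option A: A[5] -3->-8, delta=-5, new_sum=124+(-5)=119 <-- matches target
Option B: A[3] 36->41, delta=5, new_sum=124+(5)=129
Option C: A[8] 35->47, delta=12, new_sum=124+(12)=136
Option D: A[4] 25->41, delta=16, new_sum=124+(16)=140

Answer: A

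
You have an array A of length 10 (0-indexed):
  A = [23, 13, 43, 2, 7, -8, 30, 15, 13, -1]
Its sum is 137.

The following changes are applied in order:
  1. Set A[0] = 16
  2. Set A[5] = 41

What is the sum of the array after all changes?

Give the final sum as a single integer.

Answer: 179

Derivation:
Initial sum: 137
Change 1: A[0] 23 -> 16, delta = -7, sum = 130
Change 2: A[5] -8 -> 41, delta = 49, sum = 179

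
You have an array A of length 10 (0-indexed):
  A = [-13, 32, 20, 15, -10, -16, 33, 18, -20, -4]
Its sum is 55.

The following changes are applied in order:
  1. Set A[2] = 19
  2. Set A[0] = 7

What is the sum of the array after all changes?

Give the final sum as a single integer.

Answer: 74

Derivation:
Initial sum: 55
Change 1: A[2] 20 -> 19, delta = -1, sum = 54
Change 2: A[0] -13 -> 7, delta = 20, sum = 74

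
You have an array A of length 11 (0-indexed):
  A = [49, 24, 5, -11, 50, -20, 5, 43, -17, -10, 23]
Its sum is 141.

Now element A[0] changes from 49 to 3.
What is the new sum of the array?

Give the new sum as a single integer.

Answer: 95

Derivation:
Old value at index 0: 49
New value at index 0: 3
Delta = 3 - 49 = -46
New sum = old_sum + delta = 141 + (-46) = 95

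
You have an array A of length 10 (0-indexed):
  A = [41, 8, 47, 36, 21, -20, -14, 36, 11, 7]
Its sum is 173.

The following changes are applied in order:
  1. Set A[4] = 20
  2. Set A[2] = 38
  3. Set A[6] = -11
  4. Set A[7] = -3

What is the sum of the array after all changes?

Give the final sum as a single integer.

Answer: 127

Derivation:
Initial sum: 173
Change 1: A[4] 21 -> 20, delta = -1, sum = 172
Change 2: A[2] 47 -> 38, delta = -9, sum = 163
Change 3: A[6] -14 -> -11, delta = 3, sum = 166
Change 4: A[7] 36 -> -3, delta = -39, sum = 127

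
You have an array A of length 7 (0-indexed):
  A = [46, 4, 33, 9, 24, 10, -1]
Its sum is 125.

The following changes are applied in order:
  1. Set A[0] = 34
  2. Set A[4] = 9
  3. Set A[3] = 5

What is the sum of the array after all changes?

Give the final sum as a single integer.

Initial sum: 125
Change 1: A[0] 46 -> 34, delta = -12, sum = 113
Change 2: A[4] 24 -> 9, delta = -15, sum = 98
Change 3: A[3] 9 -> 5, delta = -4, sum = 94

Answer: 94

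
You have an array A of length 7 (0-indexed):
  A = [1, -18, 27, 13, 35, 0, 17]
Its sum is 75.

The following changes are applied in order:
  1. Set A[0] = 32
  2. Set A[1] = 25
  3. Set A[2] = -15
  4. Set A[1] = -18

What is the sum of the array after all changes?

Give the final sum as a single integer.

Initial sum: 75
Change 1: A[0] 1 -> 32, delta = 31, sum = 106
Change 2: A[1] -18 -> 25, delta = 43, sum = 149
Change 3: A[2] 27 -> -15, delta = -42, sum = 107
Change 4: A[1] 25 -> -18, delta = -43, sum = 64

Answer: 64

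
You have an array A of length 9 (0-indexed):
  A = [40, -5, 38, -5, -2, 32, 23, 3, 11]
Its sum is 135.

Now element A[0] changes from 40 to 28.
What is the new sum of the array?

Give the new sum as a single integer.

Old value at index 0: 40
New value at index 0: 28
Delta = 28 - 40 = -12
New sum = old_sum + delta = 135 + (-12) = 123

Answer: 123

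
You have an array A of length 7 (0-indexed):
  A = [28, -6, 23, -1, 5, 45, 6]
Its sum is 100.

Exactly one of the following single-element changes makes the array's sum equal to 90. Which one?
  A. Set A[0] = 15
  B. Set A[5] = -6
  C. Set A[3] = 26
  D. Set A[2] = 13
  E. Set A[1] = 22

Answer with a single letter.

Answer: D

Derivation:
Option A: A[0] 28->15, delta=-13, new_sum=100+(-13)=87
Option B: A[5] 45->-6, delta=-51, new_sum=100+(-51)=49
Option C: A[3] -1->26, delta=27, new_sum=100+(27)=127
Option D: A[2] 23->13, delta=-10, new_sum=100+(-10)=90 <-- matches target
Option E: A[1] -6->22, delta=28, new_sum=100+(28)=128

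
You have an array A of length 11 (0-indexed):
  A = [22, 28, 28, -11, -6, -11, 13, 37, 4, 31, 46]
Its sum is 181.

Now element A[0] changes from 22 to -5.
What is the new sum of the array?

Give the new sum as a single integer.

Answer: 154

Derivation:
Old value at index 0: 22
New value at index 0: -5
Delta = -5 - 22 = -27
New sum = old_sum + delta = 181 + (-27) = 154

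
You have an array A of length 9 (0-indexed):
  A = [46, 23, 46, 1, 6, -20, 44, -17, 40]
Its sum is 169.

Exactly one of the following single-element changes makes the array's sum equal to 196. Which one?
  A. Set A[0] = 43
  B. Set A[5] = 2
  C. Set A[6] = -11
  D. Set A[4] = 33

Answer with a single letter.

Option A: A[0] 46->43, delta=-3, new_sum=169+(-3)=166
Option B: A[5] -20->2, delta=22, new_sum=169+(22)=191
Option C: A[6] 44->-11, delta=-55, new_sum=169+(-55)=114
Option D: A[4] 6->33, delta=27, new_sum=169+(27)=196 <-- matches target

Answer: D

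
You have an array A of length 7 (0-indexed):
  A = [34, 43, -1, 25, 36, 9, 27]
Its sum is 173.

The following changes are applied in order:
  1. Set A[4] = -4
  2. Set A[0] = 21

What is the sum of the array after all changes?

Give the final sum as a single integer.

Initial sum: 173
Change 1: A[4] 36 -> -4, delta = -40, sum = 133
Change 2: A[0] 34 -> 21, delta = -13, sum = 120

Answer: 120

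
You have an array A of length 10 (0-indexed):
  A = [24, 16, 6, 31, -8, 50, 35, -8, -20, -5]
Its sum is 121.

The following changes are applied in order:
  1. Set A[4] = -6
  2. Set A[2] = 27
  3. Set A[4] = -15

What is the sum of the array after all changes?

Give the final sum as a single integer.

Initial sum: 121
Change 1: A[4] -8 -> -6, delta = 2, sum = 123
Change 2: A[2] 6 -> 27, delta = 21, sum = 144
Change 3: A[4] -6 -> -15, delta = -9, sum = 135

Answer: 135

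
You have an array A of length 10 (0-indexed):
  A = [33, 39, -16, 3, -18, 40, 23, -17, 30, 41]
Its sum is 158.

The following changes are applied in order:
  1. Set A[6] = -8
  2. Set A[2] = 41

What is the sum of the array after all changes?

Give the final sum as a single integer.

Answer: 184

Derivation:
Initial sum: 158
Change 1: A[6] 23 -> -8, delta = -31, sum = 127
Change 2: A[2] -16 -> 41, delta = 57, sum = 184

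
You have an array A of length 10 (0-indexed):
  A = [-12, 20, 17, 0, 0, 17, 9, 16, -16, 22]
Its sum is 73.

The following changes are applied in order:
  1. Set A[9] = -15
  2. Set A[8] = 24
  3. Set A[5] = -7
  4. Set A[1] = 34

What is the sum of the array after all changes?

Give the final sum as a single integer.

Answer: 66

Derivation:
Initial sum: 73
Change 1: A[9] 22 -> -15, delta = -37, sum = 36
Change 2: A[8] -16 -> 24, delta = 40, sum = 76
Change 3: A[5] 17 -> -7, delta = -24, sum = 52
Change 4: A[1] 20 -> 34, delta = 14, sum = 66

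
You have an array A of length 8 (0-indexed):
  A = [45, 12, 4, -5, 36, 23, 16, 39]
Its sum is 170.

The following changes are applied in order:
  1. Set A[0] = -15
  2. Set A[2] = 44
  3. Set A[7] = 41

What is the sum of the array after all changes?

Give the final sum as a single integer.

Answer: 152

Derivation:
Initial sum: 170
Change 1: A[0] 45 -> -15, delta = -60, sum = 110
Change 2: A[2] 4 -> 44, delta = 40, sum = 150
Change 3: A[7] 39 -> 41, delta = 2, sum = 152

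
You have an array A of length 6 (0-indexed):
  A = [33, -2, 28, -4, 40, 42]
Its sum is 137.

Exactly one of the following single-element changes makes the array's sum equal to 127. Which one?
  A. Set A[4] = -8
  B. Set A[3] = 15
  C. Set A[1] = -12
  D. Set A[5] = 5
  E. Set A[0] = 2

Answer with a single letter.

Answer: C

Derivation:
Option A: A[4] 40->-8, delta=-48, new_sum=137+(-48)=89
Option B: A[3] -4->15, delta=19, new_sum=137+(19)=156
Option C: A[1] -2->-12, delta=-10, new_sum=137+(-10)=127 <-- matches target
Option D: A[5] 42->5, delta=-37, new_sum=137+(-37)=100
Option E: A[0] 33->2, delta=-31, new_sum=137+(-31)=106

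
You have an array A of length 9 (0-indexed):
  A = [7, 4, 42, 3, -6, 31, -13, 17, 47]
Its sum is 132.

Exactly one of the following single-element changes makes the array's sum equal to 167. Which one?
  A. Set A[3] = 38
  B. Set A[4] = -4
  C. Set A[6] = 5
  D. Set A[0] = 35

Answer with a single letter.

Answer: A

Derivation:
Option A: A[3] 3->38, delta=35, new_sum=132+(35)=167 <-- matches target
Option B: A[4] -6->-4, delta=2, new_sum=132+(2)=134
Option C: A[6] -13->5, delta=18, new_sum=132+(18)=150
Option D: A[0] 7->35, delta=28, new_sum=132+(28)=160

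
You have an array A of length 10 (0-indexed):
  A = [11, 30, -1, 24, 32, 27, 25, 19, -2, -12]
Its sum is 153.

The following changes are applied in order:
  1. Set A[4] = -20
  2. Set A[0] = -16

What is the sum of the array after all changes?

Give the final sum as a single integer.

Initial sum: 153
Change 1: A[4] 32 -> -20, delta = -52, sum = 101
Change 2: A[0] 11 -> -16, delta = -27, sum = 74

Answer: 74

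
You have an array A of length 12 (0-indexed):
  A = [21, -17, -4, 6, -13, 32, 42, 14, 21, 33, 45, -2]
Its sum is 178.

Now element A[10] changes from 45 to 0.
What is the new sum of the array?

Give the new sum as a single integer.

Answer: 133

Derivation:
Old value at index 10: 45
New value at index 10: 0
Delta = 0 - 45 = -45
New sum = old_sum + delta = 178 + (-45) = 133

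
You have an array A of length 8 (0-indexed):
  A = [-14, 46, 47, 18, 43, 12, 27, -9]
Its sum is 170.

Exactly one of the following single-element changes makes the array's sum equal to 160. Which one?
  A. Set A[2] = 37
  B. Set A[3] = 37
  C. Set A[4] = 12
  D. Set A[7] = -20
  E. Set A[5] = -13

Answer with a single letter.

Option A: A[2] 47->37, delta=-10, new_sum=170+(-10)=160 <-- matches target
Option B: A[3] 18->37, delta=19, new_sum=170+(19)=189
Option C: A[4] 43->12, delta=-31, new_sum=170+(-31)=139
Option D: A[7] -9->-20, delta=-11, new_sum=170+(-11)=159
Option E: A[5] 12->-13, delta=-25, new_sum=170+(-25)=145

Answer: A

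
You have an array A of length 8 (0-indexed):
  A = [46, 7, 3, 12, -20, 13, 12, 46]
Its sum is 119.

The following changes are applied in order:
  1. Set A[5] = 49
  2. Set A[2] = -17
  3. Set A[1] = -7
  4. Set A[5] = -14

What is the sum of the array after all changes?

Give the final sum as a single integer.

Initial sum: 119
Change 1: A[5] 13 -> 49, delta = 36, sum = 155
Change 2: A[2] 3 -> -17, delta = -20, sum = 135
Change 3: A[1] 7 -> -7, delta = -14, sum = 121
Change 4: A[5] 49 -> -14, delta = -63, sum = 58

Answer: 58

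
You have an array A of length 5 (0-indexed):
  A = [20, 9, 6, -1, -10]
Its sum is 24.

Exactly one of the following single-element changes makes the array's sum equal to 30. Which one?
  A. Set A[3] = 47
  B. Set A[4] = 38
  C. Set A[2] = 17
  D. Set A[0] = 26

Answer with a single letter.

Answer: D

Derivation:
Option A: A[3] -1->47, delta=48, new_sum=24+(48)=72
Option B: A[4] -10->38, delta=48, new_sum=24+(48)=72
Option C: A[2] 6->17, delta=11, new_sum=24+(11)=35
Option D: A[0] 20->26, delta=6, new_sum=24+(6)=30 <-- matches target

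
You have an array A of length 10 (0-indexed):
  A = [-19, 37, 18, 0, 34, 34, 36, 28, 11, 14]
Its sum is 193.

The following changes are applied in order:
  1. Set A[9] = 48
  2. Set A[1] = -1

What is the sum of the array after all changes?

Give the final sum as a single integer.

Answer: 189

Derivation:
Initial sum: 193
Change 1: A[9] 14 -> 48, delta = 34, sum = 227
Change 2: A[1] 37 -> -1, delta = -38, sum = 189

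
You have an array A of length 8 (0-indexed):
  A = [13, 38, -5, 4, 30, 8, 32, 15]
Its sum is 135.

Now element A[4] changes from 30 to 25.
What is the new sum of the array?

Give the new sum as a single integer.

Answer: 130

Derivation:
Old value at index 4: 30
New value at index 4: 25
Delta = 25 - 30 = -5
New sum = old_sum + delta = 135 + (-5) = 130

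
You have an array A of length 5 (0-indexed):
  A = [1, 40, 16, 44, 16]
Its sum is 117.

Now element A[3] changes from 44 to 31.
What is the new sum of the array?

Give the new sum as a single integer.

Old value at index 3: 44
New value at index 3: 31
Delta = 31 - 44 = -13
New sum = old_sum + delta = 117 + (-13) = 104

Answer: 104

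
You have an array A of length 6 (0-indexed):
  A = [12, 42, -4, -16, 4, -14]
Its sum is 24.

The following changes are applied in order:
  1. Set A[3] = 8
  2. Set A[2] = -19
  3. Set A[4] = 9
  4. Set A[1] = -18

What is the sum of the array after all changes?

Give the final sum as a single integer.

Initial sum: 24
Change 1: A[3] -16 -> 8, delta = 24, sum = 48
Change 2: A[2] -4 -> -19, delta = -15, sum = 33
Change 3: A[4] 4 -> 9, delta = 5, sum = 38
Change 4: A[1] 42 -> -18, delta = -60, sum = -22

Answer: -22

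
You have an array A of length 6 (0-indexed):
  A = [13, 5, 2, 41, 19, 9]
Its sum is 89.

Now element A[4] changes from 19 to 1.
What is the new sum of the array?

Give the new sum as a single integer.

Answer: 71

Derivation:
Old value at index 4: 19
New value at index 4: 1
Delta = 1 - 19 = -18
New sum = old_sum + delta = 89 + (-18) = 71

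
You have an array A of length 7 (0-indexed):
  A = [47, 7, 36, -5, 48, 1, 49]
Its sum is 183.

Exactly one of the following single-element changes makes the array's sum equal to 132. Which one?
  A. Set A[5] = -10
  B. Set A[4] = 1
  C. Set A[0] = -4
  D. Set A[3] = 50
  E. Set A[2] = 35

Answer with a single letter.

Answer: C

Derivation:
Option A: A[5] 1->-10, delta=-11, new_sum=183+(-11)=172
Option B: A[4] 48->1, delta=-47, new_sum=183+(-47)=136
Option C: A[0] 47->-4, delta=-51, new_sum=183+(-51)=132 <-- matches target
Option D: A[3] -5->50, delta=55, new_sum=183+(55)=238
Option E: A[2] 36->35, delta=-1, new_sum=183+(-1)=182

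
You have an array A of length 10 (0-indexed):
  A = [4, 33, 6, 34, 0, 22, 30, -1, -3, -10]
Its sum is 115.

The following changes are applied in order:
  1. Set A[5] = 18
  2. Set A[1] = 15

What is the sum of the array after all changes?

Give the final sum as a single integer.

Initial sum: 115
Change 1: A[5] 22 -> 18, delta = -4, sum = 111
Change 2: A[1] 33 -> 15, delta = -18, sum = 93

Answer: 93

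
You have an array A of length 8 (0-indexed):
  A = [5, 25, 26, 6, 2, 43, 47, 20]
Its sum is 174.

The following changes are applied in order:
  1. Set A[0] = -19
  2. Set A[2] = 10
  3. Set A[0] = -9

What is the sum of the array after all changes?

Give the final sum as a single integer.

Answer: 144

Derivation:
Initial sum: 174
Change 1: A[0] 5 -> -19, delta = -24, sum = 150
Change 2: A[2] 26 -> 10, delta = -16, sum = 134
Change 3: A[0] -19 -> -9, delta = 10, sum = 144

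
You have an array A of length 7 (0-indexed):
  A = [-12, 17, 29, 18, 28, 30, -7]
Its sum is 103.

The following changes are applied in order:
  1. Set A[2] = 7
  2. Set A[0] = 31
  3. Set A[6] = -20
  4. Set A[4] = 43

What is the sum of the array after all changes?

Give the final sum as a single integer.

Initial sum: 103
Change 1: A[2] 29 -> 7, delta = -22, sum = 81
Change 2: A[0] -12 -> 31, delta = 43, sum = 124
Change 3: A[6] -7 -> -20, delta = -13, sum = 111
Change 4: A[4] 28 -> 43, delta = 15, sum = 126

Answer: 126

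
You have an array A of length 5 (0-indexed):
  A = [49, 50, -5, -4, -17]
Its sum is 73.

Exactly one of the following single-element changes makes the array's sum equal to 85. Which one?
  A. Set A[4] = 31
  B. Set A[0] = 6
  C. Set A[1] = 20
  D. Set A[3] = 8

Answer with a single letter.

Answer: D

Derivation:
Option A: A[4] -17->31, delta=48, new_sum=73+(48)=121
Option B: A[0] 49->6, delta=-43, new_sum=73+(-43)=30
Option C: A[1] 50->20, delta=-30, new_sum=73+(-30)=43
Option D: A[3] -4->8, delta=12, new_sum=73+(12)=85 <-- matches target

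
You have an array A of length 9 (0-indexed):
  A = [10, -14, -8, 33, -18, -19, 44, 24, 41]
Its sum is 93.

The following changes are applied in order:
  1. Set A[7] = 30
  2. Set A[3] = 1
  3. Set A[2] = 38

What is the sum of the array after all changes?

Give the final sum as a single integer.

Initial sum: 93
Change 1: A[7] 24 -> 30, delta = 6, sum = 99
Change 2: A[3] 33 -> 1, delta = -32, sum = 67
Change 3: A[2] -8 -> 38, delta = 46, sum = 113

Answer: 113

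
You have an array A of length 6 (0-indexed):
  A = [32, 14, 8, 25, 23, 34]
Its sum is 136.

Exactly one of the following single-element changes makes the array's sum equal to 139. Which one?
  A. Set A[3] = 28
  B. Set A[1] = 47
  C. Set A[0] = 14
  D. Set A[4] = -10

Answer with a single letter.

Answer: A

Derivation:
Option A: A[3] 25->28, delta=3, new_sum=136+(3)=139 <-- matches target
Option B: A[1] 14->47, delta=33, new_sum=136+(33)=169
Option C: A[0] 32->14, delta=-18, new_sum=136+(-18)=118
Option D: A[4] 23->-10, delta=-33, new_sum=136+(-33)=103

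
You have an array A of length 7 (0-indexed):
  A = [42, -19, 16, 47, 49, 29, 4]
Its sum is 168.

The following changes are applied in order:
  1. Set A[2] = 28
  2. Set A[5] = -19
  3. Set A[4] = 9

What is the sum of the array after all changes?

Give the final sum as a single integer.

Initial sum: 168
Change 1: A[2] 16 -> 28, delta = 12, sum = 180
Change 2: A[5] 29 -> -19, delta = -48, sum = 132
Change 3: A[4] 49 -> 9, delta = -40, sum = 92

Answer: 92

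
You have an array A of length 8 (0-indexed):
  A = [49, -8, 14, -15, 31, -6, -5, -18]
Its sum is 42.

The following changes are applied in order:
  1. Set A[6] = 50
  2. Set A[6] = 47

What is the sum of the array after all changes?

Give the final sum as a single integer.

Initial sum: 42
Change 1: A[6] -5 -> 50, delta = 55, sum = 97
Change 2: A[6] 50 -> 47, delta = -3, sum = 94

Answer: 94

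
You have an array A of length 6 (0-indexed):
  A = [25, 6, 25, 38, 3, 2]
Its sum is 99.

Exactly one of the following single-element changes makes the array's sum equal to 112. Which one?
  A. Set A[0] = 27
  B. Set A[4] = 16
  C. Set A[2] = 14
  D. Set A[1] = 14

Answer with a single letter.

Answer: B

Derivation:
Option A: A[0] 25->27, delta=2, new_sum=99+(2)=101
Option B: A[4] 3->16, delta=13, new_sum=99+(13)=112 <-- matches target
Option C: A[2] 25->14, delta=-11, new_sum=99+(-11)=88
Option D: A[1] 6->14, delta=8, new_sum=99+(8)=107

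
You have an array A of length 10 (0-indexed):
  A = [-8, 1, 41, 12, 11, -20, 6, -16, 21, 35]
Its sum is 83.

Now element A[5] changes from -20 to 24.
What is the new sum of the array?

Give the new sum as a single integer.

Old value at index 5: -20
New value at index 5: 24
Delta = 24 - -20 = 44
New sum = old_sum + delta = 83 + (44) = 127

Answer: 127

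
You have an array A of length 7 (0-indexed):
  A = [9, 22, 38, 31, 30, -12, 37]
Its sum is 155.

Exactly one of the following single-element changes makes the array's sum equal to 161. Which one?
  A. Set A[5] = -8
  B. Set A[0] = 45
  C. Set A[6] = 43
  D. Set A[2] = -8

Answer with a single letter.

Option A: A[5] -12->-8, delta=4, new_sum=155+(4)=159
Option B: A[0] 9->45, delta=36, new_sum=155+(36)=191
Option C: A[6] 37->43, delta=6, new_sum=155+(6)=161 <-- matches target
Option D: A[2] 38->-8, delta=-46, new_sum=155+(-46)=109

Answer: C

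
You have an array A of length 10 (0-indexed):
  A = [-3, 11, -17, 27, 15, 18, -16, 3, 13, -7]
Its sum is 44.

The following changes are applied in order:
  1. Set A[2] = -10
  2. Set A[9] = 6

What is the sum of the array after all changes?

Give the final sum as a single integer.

Answer: 64

Derivation:
Initial sum: 44
Change 1: A[2] -17 -> -10, delta = 7, sum = 51
Change 2: A[9] -7 -> 6, delta = 13, sum = 64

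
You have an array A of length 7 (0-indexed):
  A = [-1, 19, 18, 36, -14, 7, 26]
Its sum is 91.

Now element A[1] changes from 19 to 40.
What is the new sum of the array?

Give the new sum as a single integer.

Answer: 112

Derivation:
Old value at index 1: 19
New value at index 1: 40
Delta = 40 - 19 = 21
New sum = old_sum + delta = 91 + (21) = 112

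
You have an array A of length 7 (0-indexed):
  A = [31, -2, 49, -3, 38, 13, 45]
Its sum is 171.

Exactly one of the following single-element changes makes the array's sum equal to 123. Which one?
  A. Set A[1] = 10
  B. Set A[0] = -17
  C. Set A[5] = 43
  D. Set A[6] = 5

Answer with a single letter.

Option A: A[1] -2->10, delta=12, new_sum=171+(12)=183
Option B: A[0] 31->-17, delta=-48, new_sum=171+(-48)=123 <-- matches target
Option C: A[5] 13->43, delta=30, new_sum=171+(30)=201
Option D: A[6] 45->5, delta=-40, new_sum=171+(-40)=131

Answer: B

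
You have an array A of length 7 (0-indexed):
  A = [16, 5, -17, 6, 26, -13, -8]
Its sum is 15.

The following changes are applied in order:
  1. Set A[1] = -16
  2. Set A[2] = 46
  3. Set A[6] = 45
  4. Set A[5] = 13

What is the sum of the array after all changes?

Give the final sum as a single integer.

Initial sum: 15
Change 1: A[1] 5 -> -16, delta = -21, sum = -6
Change 2: A[2] -17 -> 46, delta = 63, sum = 57
Change 3: A[6] -8 -> 45, delta = 53, sum = 110
Change 4: A[5] -13 -> 13, delta = 26, sum = 136

Answer: 136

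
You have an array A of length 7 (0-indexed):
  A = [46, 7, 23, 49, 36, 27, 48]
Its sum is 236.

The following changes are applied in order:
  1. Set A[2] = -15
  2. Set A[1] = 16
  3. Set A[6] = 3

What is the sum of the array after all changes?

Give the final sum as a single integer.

Initial sum: 236
Change 1: A[2] 23 -> -15, delta = -38, sum = 198
Change 2: A[1] 7 -> 16, delta = 9, sum = 207
Change 3: A[6] 48 -> 3, delta = -45, sum = 162

Answer: 162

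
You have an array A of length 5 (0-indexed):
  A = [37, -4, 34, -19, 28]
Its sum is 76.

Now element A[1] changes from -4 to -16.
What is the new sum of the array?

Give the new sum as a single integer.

Old value at index 1: -4
New value at index 1: -16
Delta = -16 - -4 = -12
New sum = old_sum + delta = 76 + (-12) = 64

Answer: 64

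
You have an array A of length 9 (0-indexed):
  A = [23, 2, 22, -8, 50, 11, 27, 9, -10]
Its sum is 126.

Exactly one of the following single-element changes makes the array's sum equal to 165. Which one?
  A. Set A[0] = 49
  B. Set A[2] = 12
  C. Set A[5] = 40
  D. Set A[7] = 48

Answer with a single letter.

Option A: A[0] 23->49, delta=26, new_sum=126+(26)=152
Option B: A[2] 22->12, delta=-10, new_sum=126+(-10)=116
Option C: A[5] 11->40, delta=29, new_sum=126+(29)=155
Option D: A[7] 9->48, delta=39, new_sum=126+(39)=165 <-- matches target

Answer: D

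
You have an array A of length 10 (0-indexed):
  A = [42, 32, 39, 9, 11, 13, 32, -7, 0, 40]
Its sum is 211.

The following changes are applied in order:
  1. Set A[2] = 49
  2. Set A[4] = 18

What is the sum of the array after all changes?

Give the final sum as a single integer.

Answer: 228

Derivation:
Initial sum: 211
Change 1: A[2] 39 -> 49, delta = 10, sum = 221
Change 2: A[4] 11 -> 18, delta = 7, sum = 228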